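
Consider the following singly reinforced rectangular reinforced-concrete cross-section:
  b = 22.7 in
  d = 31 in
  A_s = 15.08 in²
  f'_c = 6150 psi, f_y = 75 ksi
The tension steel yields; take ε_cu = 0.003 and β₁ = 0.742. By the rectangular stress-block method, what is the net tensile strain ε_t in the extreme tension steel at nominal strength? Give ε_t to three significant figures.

a = A_s f_y/(0.85 f'_c b) = 9.531 in.
β₁ = 0.742, so c = a/β₁ = 9.531/0.742 = 12.845 in.
From the linear strain diagram with ε_cu = 0.003: ε_t = 0.003 (d − c)/c = 0.003 × (31 − 12.845)/12.845 = 0.00424.
ε_t is between 0.004 and 0.005 — transition zone.

ε_t ≈ 0.00424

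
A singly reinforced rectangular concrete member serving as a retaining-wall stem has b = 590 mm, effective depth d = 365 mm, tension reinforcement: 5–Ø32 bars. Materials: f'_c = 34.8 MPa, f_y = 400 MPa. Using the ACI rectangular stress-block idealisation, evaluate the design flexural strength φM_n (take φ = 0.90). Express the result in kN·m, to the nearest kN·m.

φM_n ≈ 462 kN·m

A_s = 5 × 804 = 4020 mm².
T = A_s f_y = 4020 × 400 = 1608000 N = 1608 kN.
From C = T: a = T/(0.85 f'_c b) = 1608000/(0.85 × 34.8 × 590) = 92.14 mm.
M_n = T(d − a/2) = 1608 kN × (365 − 46.07) mm = 512.84 kN·m.
φM_n = 0.90 × 512.84 = 461.56 kN·m.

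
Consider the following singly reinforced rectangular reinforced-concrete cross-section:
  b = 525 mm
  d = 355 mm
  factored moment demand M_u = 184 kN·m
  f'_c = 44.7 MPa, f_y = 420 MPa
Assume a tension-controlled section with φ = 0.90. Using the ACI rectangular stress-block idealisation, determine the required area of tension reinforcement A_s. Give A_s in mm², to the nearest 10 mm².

A_s ≈ 1430 mm²

M_n = M_u/φ = 184/0.90 = 204.444 kN·m.
With M_n = 0.85 f'_c a b (d − a/2), solve the quadratic for a:
a = d − √(d² − 2M_n/(0.85 f'_c b)) = 355 − √(355² − 2 × 204.444×10⁶/(0.85 × 44.7 × 525)) = 30.15 mm.
A_s = 0.85 f'_c a b / f_y = 0.85 × 44.7 × 30.15 × 525 / 420 = 1431.9 mm².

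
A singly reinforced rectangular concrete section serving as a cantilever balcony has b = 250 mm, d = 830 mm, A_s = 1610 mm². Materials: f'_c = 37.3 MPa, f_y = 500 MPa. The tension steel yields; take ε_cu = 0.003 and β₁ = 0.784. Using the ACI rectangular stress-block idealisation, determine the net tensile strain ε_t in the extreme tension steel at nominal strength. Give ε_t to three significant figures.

a = A_s f_y/(0.85 f'_c b) = 101.56 mm.
β₁ = 0.784, so c = a/β₁ = 101.56/0.784 = 129.54 mm.
From the linear strain diagram with ε_cu = 0.003: ε_t = 0.003 (d − c)/c = 0.003 × (830 − 129.54)/129.54 = 0.0162.
Since ε_t ≥ 0.005, the section is tension-controlled.

ε_t ≈ 0.0162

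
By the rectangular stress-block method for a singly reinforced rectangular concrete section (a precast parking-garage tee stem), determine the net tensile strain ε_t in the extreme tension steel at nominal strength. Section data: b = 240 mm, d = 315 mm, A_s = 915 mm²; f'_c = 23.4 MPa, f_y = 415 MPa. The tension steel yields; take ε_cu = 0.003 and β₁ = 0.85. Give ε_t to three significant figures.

ε_t ≈ 0.00710

a = A_s f_y/(0.85 f'_c b) = 79.55 mm.
β₁ = 0.85, so c = a/β₁ = 79.55/0.85 = 93.59 mm.
From the linear strain diagram with ε_cu = 0.003: ε_t = 0.003 (d − c)/c = 0.003 × (315 − 93.59)/93.59 = 0.00710.
Since ε_t ≥ 0.005, the section is tension-controlled.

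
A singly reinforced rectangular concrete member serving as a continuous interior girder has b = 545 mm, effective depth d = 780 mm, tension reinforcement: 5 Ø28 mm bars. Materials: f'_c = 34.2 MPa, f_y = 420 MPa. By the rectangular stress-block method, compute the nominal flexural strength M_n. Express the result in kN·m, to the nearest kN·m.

M_n ≈ 956 kN·m

A_s = 5 × 616 = 3080 mm².
T = A_s f_y = 3080 × 420 = 1293600 N = 1293.6 kN.
From C = T: a = T/(0.85 f'_c b) = 1293600/(0.85 × 34.2 × 545) = 81.65 mm.
M_n = T(d − a/2) = 1293.6 kN × (780 − 40.825) mm = 956.20 kN·m.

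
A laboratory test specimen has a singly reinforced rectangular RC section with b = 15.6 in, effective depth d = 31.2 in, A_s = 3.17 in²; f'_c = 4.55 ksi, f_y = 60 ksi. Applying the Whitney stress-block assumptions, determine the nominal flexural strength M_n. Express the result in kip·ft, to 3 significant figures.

M_n ≈ 470 kip·ft

T = A_s f_y = 3.17 × 60 = 190.2 kips.
a = T/(0.85 f'_c b) = 190.2/(0.85 × 4.55 × 15.6) = 3.153 in.
M_n = T(d − a/2) = 190.2 × (31.2 − 1.5765) = 5634.4 kip·in = 5634.4/12 = 469.53 kip·ft.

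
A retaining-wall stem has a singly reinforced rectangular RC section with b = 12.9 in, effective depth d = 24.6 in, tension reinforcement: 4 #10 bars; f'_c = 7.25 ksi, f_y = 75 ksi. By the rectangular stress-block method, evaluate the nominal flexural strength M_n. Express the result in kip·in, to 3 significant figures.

A_s = 4 × 1.27 = 5.08 in².
T = A_s f_y = 5.08 × 75 = 381 kips.
a = T/(0.85 f'_c b) = 381/(0.85 × 7.25 × 12.9) = 4.793 in.
M_n = T(d − a/2) = 381 × (24.6 − 2.3965) = 8459.5 kip·in.

M_n ≈ 8460 kip·in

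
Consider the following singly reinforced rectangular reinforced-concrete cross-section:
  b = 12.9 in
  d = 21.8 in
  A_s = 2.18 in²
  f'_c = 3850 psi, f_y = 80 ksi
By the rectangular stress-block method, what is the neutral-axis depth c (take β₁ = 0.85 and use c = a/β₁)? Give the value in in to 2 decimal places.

T = A_s f_y = 2.18 × 80 = 174.4 kips.
a = T/(0.85 f'_c b) = 174.4/(0.85 × 3.85 × 12.9) = 4.1312 in.
With β₁ = 0.85, c = a/β₁ = 4.1312/0.85 = 4.86 in.

c ≈ 4.86 in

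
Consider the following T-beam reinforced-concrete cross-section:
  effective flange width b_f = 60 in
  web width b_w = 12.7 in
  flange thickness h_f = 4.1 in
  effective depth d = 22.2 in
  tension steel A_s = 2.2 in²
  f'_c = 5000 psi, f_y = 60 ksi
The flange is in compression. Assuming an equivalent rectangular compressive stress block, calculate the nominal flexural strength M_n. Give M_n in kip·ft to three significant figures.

Tension: T = A_s f_y = 2.2 × 60 = 132 kips.
Try a within the flange: a = T/(0.85 f'_c b_f) = 132/(0.85 × 5 × 60) = 0.518 in.
Since a = 0.518 ≤ h_f = 4.1 in, the stress block lies entirely in the flange; analyse as a rectangular beam of width b_f.
M_n = T(d − a/2) = 132 × (22.2 − 0.259) = 2896.2 kip·in.
M_n = 2896.2/12 = 241.35 kip·ft.

M_n ≈ 241 kip·ft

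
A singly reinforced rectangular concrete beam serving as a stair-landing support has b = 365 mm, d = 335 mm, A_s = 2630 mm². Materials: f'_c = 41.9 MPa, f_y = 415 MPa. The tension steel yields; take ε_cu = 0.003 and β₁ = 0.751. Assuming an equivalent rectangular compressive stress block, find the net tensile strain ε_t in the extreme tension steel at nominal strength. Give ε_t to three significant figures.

ε_t ≈ 0.00599

a = A_s f_y/(0.85 f'_c b) = 83.96 mm.
β₁ = 0.751, so c = a/β₁ = 83.96/0.751 = 111.80 mm.
From the linear strain diagram with ε_cu = 0.003: ε_t = 0.003 (d − c)/c = 0.003 × (335 − 111.80)/111.80 = 0.00599.
Since ε_t ≥ 0.005, the section is tension-controlled.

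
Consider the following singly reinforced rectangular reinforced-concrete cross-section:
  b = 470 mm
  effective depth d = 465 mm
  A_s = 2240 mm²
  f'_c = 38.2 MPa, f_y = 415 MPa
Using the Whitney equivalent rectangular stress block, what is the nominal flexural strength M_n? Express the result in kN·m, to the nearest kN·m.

M_n ≈ 404 kN·m

T = A_s f_y = 2240 × 415 = 929600 N = 929.6 kN.
From C = T: a = T/(0.85 f'_c b) = 929600/(0.85 × 38.2 × 470) = 60.91 mm.
M_n = T(d − a/2) = 929.6 kN × (465 − 30.455) mm = 403.95 kN·m.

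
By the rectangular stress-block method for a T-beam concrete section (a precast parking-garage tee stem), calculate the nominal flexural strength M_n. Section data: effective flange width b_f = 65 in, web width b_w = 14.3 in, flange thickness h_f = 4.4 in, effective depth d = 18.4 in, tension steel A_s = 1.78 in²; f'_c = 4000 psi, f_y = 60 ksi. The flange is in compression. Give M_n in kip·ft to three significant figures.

M_n ≈ 162 kip·ft

Tension: T = A_s f_y = 1.78 × 60 = 106.8 kips.
Try a within the flange: a = T/(0.85 f'_c b_f) = 106.8/(0.85 × 4 × 65) = 0.483 in.
Since a = 0.483 ≤ h_f = 4.4 in, the stress block lies entirely in the flange; analyse as a rectangular beam of width b_f.
M_n = T(d − a/2) = 106.8 × (18.4 − 0.2415) = 1939.3 kip·in.
M_n = 1939.3/12 = 161.61 kip·ft.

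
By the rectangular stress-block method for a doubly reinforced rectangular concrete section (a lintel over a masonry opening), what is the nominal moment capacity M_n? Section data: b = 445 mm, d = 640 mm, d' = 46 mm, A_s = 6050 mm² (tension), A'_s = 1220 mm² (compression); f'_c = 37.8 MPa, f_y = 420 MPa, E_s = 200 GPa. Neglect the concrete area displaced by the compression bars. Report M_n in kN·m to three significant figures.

M_n ≈ 1460 kN·m

Assume both tension and compression steel yield.
Net tension couple steel: A_s − A'_s = 4830 mm².
a = (A_s − A'_s) f_y / (0.85 f'_c b) = 2028600/(0.85 × 37.8 × 445) = 141.88 mm.
c = a/β₁ = 141.88/0.78 = 181.90 mm; ε'_s = 0.003(c − d')/c = 0.0022 ≥ f_y/E_s = 0.0021, so compression steel does yield.
M_n = (A_s − A'_s) f_y (d − a/2) + A'_s f_y (d − d') = [2028600 × (640 − 70.94) + 512400 × (640 − 46)] × 10⁻⁶ = 1154.40 + 304.37 = 1458.77 kN·m.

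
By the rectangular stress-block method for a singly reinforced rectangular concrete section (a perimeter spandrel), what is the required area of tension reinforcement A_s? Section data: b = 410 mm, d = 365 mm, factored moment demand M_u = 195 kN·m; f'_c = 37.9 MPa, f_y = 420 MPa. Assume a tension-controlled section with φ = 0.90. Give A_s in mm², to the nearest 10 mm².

M_n = M_u/φ = 195/0.90 = 216.667 kN·m.
With M_n = 0.85 f'_c a b (d − a/2), solve the quadratic for a:
a = d − √(d² − 2M_n/(0.85 f'_c b)) = 365 − √(365² − 2 × 216.667×10⁶/(0.85 × 37.9 × 410)) = 48.11 mm.
A_s = 0.85 f'_c a b / f_y = 0.85 × 37.9 × 48.11 × 410 / 420 = 1513.0 mm².

A_s ≈ 1510 mm²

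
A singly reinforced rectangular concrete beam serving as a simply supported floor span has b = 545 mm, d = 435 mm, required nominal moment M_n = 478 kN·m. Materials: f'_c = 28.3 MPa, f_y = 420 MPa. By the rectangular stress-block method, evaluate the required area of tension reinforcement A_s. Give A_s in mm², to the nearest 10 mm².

A_s ≈ 2930 mm²

With M_n = 0.85 f'_c a b (d − a/2), solve the quadratic for a:
a = d − √(d² − 2M_n/(0.85 f'_c b)) = 435 − √(435² − 2 × 478×10⁶/(0.85 × 28.3 × 545)) = 93.97 mm.
A_s = 0.85 f'_c a b / f_y = 0.85 × 28.3 × 93.97 × 545 / 420 = 2933.2 mm².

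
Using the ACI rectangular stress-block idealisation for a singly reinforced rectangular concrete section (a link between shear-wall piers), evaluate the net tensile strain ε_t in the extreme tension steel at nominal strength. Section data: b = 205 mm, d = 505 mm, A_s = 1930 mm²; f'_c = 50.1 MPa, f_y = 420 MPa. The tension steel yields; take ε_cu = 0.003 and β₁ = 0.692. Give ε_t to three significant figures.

ε_t ≈ 0.00829

a = A_s f_y/(0.85 f'_c b) = 92.85 mm.
β₁ = 0.692, so c = a/β₁ = 92.85/0.692 = 134.18 mm.
From the linear strain diagram with ε_cu = 0.003: ε_t = 0.003 (d − c)/c = 0.003 × (505 − 134.18)/134.18 = 0.00829.
Since ε_t ≥ 0.005, the section is tension-controlled.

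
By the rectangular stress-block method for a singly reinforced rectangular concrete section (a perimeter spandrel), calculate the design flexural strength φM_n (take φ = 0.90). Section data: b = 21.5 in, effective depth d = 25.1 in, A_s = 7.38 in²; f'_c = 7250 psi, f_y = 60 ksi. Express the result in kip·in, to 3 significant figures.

T = A_s f_y = 7.38 × 60 = 442.8 kips.
a = T/(0.85 f'_c b) = 442.8/(0.85 × 7.25 × 21.5) = 3.342 in.
M_n = T(d − a/2) = 442.8 × (25.1 − 1.671) = 10374.4 kip·in.
φM_n = 0.90 × 10374.4 = 9337.0 kip·in.

φM_n ≈ 9340 kip·in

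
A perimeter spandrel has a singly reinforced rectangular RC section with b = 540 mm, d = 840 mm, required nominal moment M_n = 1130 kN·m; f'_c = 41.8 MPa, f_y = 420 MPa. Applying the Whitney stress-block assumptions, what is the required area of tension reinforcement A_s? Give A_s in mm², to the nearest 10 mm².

With M_n = 0.85 f'_c a b (d − a/2), solve the quadratic for a:
a = d − √(d² − 2M_n/(0.85 f'_c b)) = 840 − √(840² − 2 × 1130×10⁶/(0.85 × 41.8 × 540)) = 73.31 mm.
A_s = 0.85 f'_c a b / f_y = 0.85 × 41.8 × 73.31 × 540 / 420 = 3348.9 mm².

A_s ≈ 3350 mm²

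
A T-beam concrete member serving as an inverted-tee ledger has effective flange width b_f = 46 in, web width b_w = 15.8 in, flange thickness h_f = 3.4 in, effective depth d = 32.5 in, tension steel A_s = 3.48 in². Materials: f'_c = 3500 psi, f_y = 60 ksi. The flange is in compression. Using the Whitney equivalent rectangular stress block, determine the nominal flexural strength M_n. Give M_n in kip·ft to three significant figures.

Tension: T = A_s f_y = 3.48 × 60 = 208.8 kips.
Try a within the flange: a = T/(0.85 f'_c b_f) = 208.8/(0.85 × 3.5 × 46) = 1.526 in.
Since a = 1.526 ≤ h_f = 3.4 in, the stress block lies entirely in the flange; analyse as a rectangular beam of width b_f.
M_n = T(d − a/2) = 208.8 × (32.5 − 0.763) = 6626.7 kip·in.
M_n = 6626.7/12 = 552.23 kip·ft.

M_n ≈ 552 kip·ft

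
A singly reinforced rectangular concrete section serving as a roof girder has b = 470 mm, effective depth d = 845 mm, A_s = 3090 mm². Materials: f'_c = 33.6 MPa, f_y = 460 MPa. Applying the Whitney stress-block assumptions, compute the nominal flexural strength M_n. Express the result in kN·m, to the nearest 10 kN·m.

T = A_s f_y = 3090 × 460 = 1421400 N = 1421.4 kN.
From C = T: a = T/(0.85 f'_c b) = 1421400/(0.85 × 33.6 × 470) = 105.89 mm.
M_n = T(d − a/2) = 1421.4 kN × (845 − 52.945) mm = 1125.83 kN·m.

M_n ≈ 1130 kN·m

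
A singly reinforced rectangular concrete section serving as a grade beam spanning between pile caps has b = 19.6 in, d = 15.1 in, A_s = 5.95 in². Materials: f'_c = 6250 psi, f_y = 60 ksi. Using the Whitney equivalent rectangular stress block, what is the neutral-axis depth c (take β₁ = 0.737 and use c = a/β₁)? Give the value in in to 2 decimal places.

c ≈ 4.65 in

T = A_s f_y = 5.95 × 60 = 357 kips.
a = T/(0.85 f'_c b) = 357/(0.85 × 6.25 × 19.6) = 3.4286 in.
With β₁ = 0.737, c = a/β₁ = 3.4286/0.737 = 4.65 in.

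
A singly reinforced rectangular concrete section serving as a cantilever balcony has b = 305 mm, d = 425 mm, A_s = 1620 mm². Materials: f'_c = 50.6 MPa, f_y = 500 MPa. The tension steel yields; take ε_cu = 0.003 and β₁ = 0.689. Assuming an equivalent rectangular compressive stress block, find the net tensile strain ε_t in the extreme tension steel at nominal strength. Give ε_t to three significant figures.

a = A_s f_y/(0.85 f'_c b) = 61.75 mm.
β₁ = 0.689, so c = a/β₁ = 61.75/0.689 = 89.62 mm.
From the linear strain diagram with ε_cu = 0.003: ε_t = 0.003 (d − c)/c = 0.003 × (425 − 89.62)/89.62 = 0.0112.
Since ε_t ≥ 0.005, the section is tension-controlled.

ε_t ≈ 0.0112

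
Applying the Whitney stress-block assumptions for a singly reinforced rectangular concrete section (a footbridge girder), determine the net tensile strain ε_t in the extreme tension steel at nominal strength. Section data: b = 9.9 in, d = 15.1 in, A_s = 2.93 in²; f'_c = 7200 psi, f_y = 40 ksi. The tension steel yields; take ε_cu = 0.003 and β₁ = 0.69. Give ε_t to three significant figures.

ε_t ≈ 0.0132

a = A_s f_y/(0.85 f'_c b) = 1.934 in.
β₁ = 0.69, so c = a/β₁ = 1.934/0.69 = 2.803 in.
From the linear strain diagram with ε_cu = 0.003: ε_t = 0.003 (d − c)/c = 0.003 × (15.1 − 2.803)/2.803 = 0.0132.
Since ε_t ≥ 0.005, the section is tension-controlled.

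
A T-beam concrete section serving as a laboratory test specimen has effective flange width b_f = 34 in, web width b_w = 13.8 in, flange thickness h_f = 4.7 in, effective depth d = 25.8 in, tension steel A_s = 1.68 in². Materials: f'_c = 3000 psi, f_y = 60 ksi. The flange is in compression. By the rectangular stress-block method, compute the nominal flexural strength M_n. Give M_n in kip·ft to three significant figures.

Tension: T = A_s f_y = 1.68 × 60 = 100.8 kips.
Try a within the flange: a = T/(0.85 f'_c b_f) = 100.8/(0.85 × 3 × 34) = 1.163 in.
Since a = 1.163 ≤ h_f = 4.7 in, the stress block lies entirely in the flange; analyse as a rectangular beam of width b_f.
M_n = T(d − a/2) = 100.8 × (25.8 − 0.5815) = 2542.0 kip·in.
M_n = 2542.0/12 = 211.83 kip·ft.

M_n ≈ 212 kip·ft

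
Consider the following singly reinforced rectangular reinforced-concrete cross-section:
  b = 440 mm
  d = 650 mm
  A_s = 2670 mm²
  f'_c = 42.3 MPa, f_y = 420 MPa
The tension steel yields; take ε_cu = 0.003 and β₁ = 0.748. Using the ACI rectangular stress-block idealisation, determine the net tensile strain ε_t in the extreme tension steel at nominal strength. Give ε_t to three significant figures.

ε_t ≈ 0.0176

a = A_s f_y/(0.85 f'_c b) = 70.88 mm.
β₁ = 0.748, so c = a/β₁ = 70.88/0.748 = 94.76 mm.
From the linear strain diagram with ε_cu = 0.003: ε_t = 0.003 (d − c)/c = 0.003 × (650 − 94.76)/94.76 = 0.0176.
Since ε_t ≥ 0.005, the section is tension-controlled.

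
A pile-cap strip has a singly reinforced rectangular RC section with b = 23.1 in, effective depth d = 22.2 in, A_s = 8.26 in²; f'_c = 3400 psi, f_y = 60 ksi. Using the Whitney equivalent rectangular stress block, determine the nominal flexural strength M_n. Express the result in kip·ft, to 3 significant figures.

M_n ≈ 764 kip·ft

T = A_s f_y = 8.26 × 60 = 495.6 kips.
a = T/(0.85 f'_c b) = 495.6/(0.85 × 3.4 × 23.1) = 7.424 in.
M_n = T(d − a/2) = 495.6 × (22.2 − 3.712) = 9162.7 kip·in = 9162.7/12 = 763.56 kip·ft.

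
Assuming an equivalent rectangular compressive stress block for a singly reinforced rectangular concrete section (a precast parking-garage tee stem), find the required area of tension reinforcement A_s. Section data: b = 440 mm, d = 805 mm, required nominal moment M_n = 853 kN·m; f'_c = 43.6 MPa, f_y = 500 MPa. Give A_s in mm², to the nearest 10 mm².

With M_n = 0.85 f'_c a b (d − a/2), solve the quadratic for a:
a = d − √(d² − 2M_n/(0.85 f'_c b)) = 805 − √(805² − 2 × 853×10⁶/(0.85 × 43.6 × 440)) = 67.84 mm.
A_s = 0.85 f'_c a b / f_y = 0.85 × 43.6 × 67.84 × 440 / 500 = 2212.5 mm².

A_s ≈ 2210 mm²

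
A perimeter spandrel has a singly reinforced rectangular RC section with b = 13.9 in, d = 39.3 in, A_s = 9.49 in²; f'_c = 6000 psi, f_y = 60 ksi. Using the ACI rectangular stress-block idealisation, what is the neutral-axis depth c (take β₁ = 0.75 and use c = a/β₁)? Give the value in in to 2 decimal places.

c ≈ 10.71 in

T = A_s f_y = 9.49 × 60 = 569.4 kips.
a = T/(0.85 f'_c b) = 569.4/(0.85 × 6 × 13.9) = 8.0322 in.
With β₁ = 0.75, c = a/β₁ = 8.0322/0.75 = 10.71 in.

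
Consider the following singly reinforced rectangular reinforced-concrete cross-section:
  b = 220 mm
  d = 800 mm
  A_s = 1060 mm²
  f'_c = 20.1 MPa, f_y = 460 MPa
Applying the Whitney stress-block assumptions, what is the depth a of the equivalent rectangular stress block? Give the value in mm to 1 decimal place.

T = A_s f_y = 1060 × 460 = 487600 N = 487.6 kN.
Setting C = 0.85 f'_c a b equal to T: a = 487600/(0.85 × 20.1 × 220) = 129.7 mm.

a ≈ 129.7 mm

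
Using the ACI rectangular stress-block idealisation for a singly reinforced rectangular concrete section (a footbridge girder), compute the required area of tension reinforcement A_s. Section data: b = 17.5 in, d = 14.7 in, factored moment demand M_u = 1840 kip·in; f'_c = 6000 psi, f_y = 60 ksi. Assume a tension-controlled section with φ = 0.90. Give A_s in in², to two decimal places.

M_n = M_u/φ = 1840/0.90 = 2044.44 kip·in.
From M_n = 0.85 f'_c a b (d − a/2):
a = d − √(d² − 2M_n/(0.85 f'_c b)) = 14.7 − √(14.7² − 2 × 2044.44/(0.85 × 6 × 17.5)) = 1.651 in.
A_s = 0.85 f'_c a b / f_y = 0.85 × 6 × 1.651 × 17.5 / 60 = 2.456 in².

A_s ≈ 2.46 in²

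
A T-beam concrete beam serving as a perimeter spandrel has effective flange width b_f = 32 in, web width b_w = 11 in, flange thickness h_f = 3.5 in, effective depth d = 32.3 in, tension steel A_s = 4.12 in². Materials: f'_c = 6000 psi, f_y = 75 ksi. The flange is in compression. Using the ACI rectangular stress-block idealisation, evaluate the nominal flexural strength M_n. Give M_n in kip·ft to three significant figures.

Tension: T = A_s f_y = 4.12 × 75 = 309 kips.
Try a within the flange: a = T/(0.85 f'_c b_f) = 309/(0.85 × 6 × 32) = 1.893 in.
Since a = 1.893 ≤ h_f = 3.5 in, the stress block lies entirely in the flange; analyse as a rectangular beam of width b_f.
M_n = T(d − a/2) = 309 × (32.3 − 0.9465) = 9688.2 kip·in.
M_n = 9688.2/12 = 807.35 kip·ft.

M_n ≈ 807 kip·ft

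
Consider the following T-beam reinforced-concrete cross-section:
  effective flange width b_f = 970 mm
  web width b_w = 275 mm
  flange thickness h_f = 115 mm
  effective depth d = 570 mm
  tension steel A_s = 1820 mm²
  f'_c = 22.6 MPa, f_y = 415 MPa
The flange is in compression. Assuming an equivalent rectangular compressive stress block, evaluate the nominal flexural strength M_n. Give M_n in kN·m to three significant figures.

M_n ≈ 415 kN·m

Tension: T = A_s f_y = 1820 × 415 = 755300 N.
Try a within the flange: a = T/(0.85 f'_c b_f) = 755300/(0.85 × 22.6 × 970) = 40.53 mm.
Since a = 40.53 ≤ h_f = 115 mm, the stress block lies entirely in the flange; analyse as a rectangular beam of width b_f.
M_n = T(d − a/2) = 755300 × (570 − 20.265) = 415.21 × 10⁶ N·mm.
M_n = 415.21 kN·m.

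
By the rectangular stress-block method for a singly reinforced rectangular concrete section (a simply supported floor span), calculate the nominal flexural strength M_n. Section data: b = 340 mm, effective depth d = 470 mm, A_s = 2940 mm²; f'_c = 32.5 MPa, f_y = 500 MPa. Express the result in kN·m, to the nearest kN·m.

T = A_s f_y = 2940 × 500 = 1470000 N = 1470 kN.
From C = T: a = T/(0.85 f'_c b) = 1470000/(0.85 × 32.5 × 340) = 156.51 mm.
M_n = T(d − a/2) = 1470 kN × (470 − 78.255) mm = 575.87 kN·m.

M_n ≈ 576 kN·m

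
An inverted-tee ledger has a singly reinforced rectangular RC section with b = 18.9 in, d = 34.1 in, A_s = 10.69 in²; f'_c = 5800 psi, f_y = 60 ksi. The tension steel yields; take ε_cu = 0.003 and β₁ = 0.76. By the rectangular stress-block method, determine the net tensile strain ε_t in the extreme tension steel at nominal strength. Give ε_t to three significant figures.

ε_t ≈ 0.00829

a = A_s f_y/(0.85 f'_c b) = 6.884 in.
β₁ = 0.76, so c = a/β₁ = 6.884/0.76 = 9.058 in.
From the linear strain diagram with ε_cu = 0.003: ε_t = 0.003 (d − c)/c = 0.003 × (34.1 − 9.058)/9.058 = 0.00829.
Since ε_t ≥ 0.005, the section is tension-controlled.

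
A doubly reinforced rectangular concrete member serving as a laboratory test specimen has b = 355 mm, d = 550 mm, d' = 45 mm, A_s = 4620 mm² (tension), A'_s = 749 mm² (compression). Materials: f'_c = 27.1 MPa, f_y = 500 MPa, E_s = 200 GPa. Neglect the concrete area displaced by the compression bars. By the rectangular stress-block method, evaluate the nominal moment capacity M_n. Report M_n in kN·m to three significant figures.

Assume both tension and compression steel yield.
Net tension couple steel: A_s − A'_s = 3871 mm².
a = (A_s − A'_s) f_y / (0.85 f'_c b) = 1935500/(0.85 × 27.1 × 355) = 236.69 mm.
c = a/β₁ = 236.69/0.85 = 278.46 mm; ε'_s = 0.003(c − d')/c = 0.0025 ≥ f_y/E_s = 0.0025, so compression steel does yield.
M_n = (A_s − A'_s) f_y (d − a/2) + A'_s f_y (d − d') = [1935500 × (550 − 118.345) + 374500 × (550 − 45)] × 10⁻⁶ = 835.47 + 189.12 = 1024.59 kN·m.

M_n ≈ 1020 kN·m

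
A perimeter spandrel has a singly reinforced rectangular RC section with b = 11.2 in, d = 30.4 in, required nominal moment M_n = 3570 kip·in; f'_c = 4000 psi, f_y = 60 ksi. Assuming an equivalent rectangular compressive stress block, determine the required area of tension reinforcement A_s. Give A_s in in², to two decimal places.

From M_n = 0.85 f'_c a b (d − a/2):
a = d − √(d² − 2M_n/(0.85 f'_c b)) = 30.4 − √(30.4² − 2 × 3570/(0.85 × 4 × 11.2)) = 3.259 in.
A_s = 0.85 f'_c a b / f_y = 0.85 × 4 × 3.259 × 11.2 / 60 = 2.068 in².

A_s ≈ 2.07 in²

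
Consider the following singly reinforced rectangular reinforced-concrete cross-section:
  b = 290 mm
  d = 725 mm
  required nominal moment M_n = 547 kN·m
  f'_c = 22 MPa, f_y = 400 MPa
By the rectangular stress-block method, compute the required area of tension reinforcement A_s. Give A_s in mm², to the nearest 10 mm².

A_s ≈ 2110 mm²

With M_n = 0.85 f'_c a b (d − a/2), solve the quadratic for a:
a = d − √(d² − 2M_n/(0.85 f'_c b)) = 725 − √(725² − 2 × 547×10⁶/(0.85 × 22 × 290)) = 155.89 mm.
A_s = 0.85 f'_c a b / f_y = 0.85 × 22 × 155.89 × 290 / 400 = 2113.5 mm².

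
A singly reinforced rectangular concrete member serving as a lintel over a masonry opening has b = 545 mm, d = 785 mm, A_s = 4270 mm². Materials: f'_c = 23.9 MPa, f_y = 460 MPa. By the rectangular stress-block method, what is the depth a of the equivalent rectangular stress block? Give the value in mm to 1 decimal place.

T = A_s f_y = 4270 × 460 = 1964200 N = 1964.2 kN.
Setting C = 0.85 f'_c a b equal to T: a = 1964200/(0.85 × 23.9 × 545) = 177.4 mm.

a ≈ 177.4 mm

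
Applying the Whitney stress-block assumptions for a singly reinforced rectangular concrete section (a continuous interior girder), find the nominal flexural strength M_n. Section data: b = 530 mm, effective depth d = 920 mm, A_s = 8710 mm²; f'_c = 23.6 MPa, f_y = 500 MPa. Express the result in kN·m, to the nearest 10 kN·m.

T = A_s f_y = 8710 × 500 = 4355000 N = 4355 kN.
From C = T: a = T/(0.85 f'_c b) = 4355000/(0.85 × 23.6 × 530) = 409.62 mm.
M_n = T(d − a/2) = 4355 kN × (920 − 204.81) mm = 3114.65 kN·m.

M_n ≈ 3110 kN·m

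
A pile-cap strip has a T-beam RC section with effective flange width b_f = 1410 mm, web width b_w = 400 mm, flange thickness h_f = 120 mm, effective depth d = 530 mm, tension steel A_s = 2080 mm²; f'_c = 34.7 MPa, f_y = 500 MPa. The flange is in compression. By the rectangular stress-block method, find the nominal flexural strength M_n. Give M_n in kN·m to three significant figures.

Tension: T = A_s f_y = 2080 × 500 = 1040000 N.
Try a within the flange: a = T/(0.85 f'_c b_f) = 1040000/(0.85 × 34.7 × 1410) = 25.01 mm.
Since a = 25.01 ≤ h_f = 120 mm, the stress block lies entirely in the flange; analyse as a rectangular beam of width b_f.
M_n = T(d − a/2) = 1040000 × (530 − 12.505) = 538.19 × 10⁶ N·mm.
M_n = 538.19 kN·m.

M_n ≈ 538 kN·m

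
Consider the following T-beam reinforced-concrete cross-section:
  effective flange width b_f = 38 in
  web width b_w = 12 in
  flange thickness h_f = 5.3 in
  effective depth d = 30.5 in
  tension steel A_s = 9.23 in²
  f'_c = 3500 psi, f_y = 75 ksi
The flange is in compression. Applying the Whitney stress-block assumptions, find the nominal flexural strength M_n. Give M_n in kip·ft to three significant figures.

Tension: T = A_s f_y = 9.23 × 75 = 692.25 kips.
Try a within the flange: a = T/(0.85 f'_c b_f) = 692.25/(0.85 × 3.5 × 38) = 6.123 in.
a = 6.123 > h_f = 5.3 in: the block extends into the web. Split into flange-overhang and web parts.
C_f = 0.85 f'_c (b_f − b_w) h_f = 0.85 × 3.5 × (38 − 12) × 5.3 = 410.0 kips.
Remaining web compression depth: a_w = (T − C_f)/(0.85 f'_c b_w) = (692.25 − 410.0)/(0.85 × 3.5 × 12) = 7.906 in.
M_n = C_f(d − h_f/2) + (T − C_f)(d − a_w/2) = 410.0 × (30.5 − 2.65) + 282.25 × (30.5 − 3.953) = 11418.5 + 7492.9 = 18911.4 kip·in.
M_n = 18911.4/12 = 1575.95 kip·ft.

M_n ≈ 1580 kip·ft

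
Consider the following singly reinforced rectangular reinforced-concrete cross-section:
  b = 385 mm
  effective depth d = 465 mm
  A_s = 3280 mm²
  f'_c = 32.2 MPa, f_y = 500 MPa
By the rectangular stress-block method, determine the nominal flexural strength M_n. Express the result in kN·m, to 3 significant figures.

M_n ≈ 635 kN·m

T = A_s f_y = 3280 × 500 = 1640000 N = 1640 kN.
From C = T: a = T/(0.85 f'_c b) = 1640000/(0.85 × 32.2 × 385) = 155.64 mm.
M_n = T(d − a/2) = 1640 kN × (465 − 77.82) mm = 634.98 kN·m.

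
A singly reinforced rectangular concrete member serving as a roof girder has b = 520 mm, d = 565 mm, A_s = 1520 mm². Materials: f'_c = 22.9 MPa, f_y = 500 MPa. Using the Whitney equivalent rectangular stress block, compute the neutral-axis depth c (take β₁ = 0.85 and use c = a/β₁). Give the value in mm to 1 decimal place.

T = A_s f_y = 1520 × 500 = 760000 N = 760 kN.
Setting C = 0.85 f'_c a b equal to T: a = 760000/(0.85 × 22.9 × 520) = 75.085 mm.
With β₁ = 0.85, c = a/β₁ = 75.085/0.85 = 88.3 mm.

c ≈ 88.3 mm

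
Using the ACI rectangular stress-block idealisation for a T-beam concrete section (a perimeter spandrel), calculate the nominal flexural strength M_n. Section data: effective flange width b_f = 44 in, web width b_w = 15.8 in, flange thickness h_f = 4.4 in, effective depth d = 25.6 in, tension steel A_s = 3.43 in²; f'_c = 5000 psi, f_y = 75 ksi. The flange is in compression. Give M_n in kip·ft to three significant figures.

Tension: T = A_s f_y = 3.43 × 75 = 257.25 kips.
Try a within the flange: a = T/(0.85 f'_c b_f) = 257.25/(0.85 × 5 × 44) = 1.376 in.
Since a = 1.376 ≤ h_f = 4.4 in, the stress block lies entirely in the flange; analyse as a rectangular beam of width b_f.
M_n = T(d − a/2) = 257.25 × (25.6 − 0.688) = 6408.6 kip·in.
M_n = 6408.6/12 = 534.05 kip·ft.

M_n ≈ 534 kip·ft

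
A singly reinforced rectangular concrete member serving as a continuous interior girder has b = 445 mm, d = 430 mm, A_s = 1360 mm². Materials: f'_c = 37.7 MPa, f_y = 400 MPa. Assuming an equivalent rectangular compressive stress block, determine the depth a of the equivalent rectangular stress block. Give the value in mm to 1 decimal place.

a ≈ 38.1 mm

T = A_s f_y = 1360 × 400 = 544000 N = 544 kN.
Setting C = 0.85 f'_c a b equal to T: a = 544000/(0.85 × 37.7 × 445) = 38.1 mm.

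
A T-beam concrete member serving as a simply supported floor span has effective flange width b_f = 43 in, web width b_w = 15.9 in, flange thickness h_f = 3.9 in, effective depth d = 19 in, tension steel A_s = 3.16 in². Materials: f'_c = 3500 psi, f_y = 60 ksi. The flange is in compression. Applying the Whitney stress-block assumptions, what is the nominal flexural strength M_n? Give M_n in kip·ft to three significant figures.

M_n ≈ 288 kip·ft

Tension: T = A_s f_y = 3.16 × 60 = 189.6 kips.
Try a within the flange: a = T/(0.85 f'_c b_f) = 189.6/(0.85 × 3.5 × 43) = 1.482 in.
Since a = 1.482 ≤ h_f = 3.9 in, the stress block lies entirely in the flange; analyse as a rectangular beam of width b_f.
M_n = T(d − a/2) = 189.6 × (19 − 0.741) = 3461.9 kip·in.
M_n = 3461.9/12 = 288.49 kip·ft.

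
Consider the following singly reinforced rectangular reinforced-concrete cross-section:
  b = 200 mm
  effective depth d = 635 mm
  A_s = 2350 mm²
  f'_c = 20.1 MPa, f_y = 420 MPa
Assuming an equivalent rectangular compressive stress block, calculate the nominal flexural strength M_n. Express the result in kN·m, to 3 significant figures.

T = A_s f_y = 2350 × 420 = 987000 N = 987 kN.
From C = T: a = T/(0.85 f'_c b) = 987000/(0.85 × 20.1 × 200) = 288.85 mm.
M_n = T(d − a/2) = 987 kN × (635 − 144.425) mm = 484.20 kN·m.

M_n ≈ 484 kN·m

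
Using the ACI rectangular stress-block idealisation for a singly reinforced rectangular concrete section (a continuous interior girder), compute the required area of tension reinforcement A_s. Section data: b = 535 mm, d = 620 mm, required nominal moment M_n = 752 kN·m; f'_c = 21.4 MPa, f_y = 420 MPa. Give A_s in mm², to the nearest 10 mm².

With M_n = 0.85 f'_c a b (d − a/2), solve the quadratic for a:
a = d − √(d² − 2M_n/(0.85 f'_c b)) = 620 − √(620² − 2 × 752×10⁶/(0.85 × 21.4 × 535)) = 140.57 mm.
A_s = 0.85 f'_c a b / f_y = 0.85 × 21.4 × 140.57 × 535 / 420 = 3257.1 mm².

A_s ≈ 3260 mm²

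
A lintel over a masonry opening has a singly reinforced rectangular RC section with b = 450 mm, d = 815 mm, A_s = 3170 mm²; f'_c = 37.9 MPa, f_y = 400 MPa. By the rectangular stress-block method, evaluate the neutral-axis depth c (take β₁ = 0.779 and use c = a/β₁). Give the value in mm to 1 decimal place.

c ≈ 112.3 mm

T = A_s f_y = 3170 × 400 = 1268000 N = 1268 kN.
Setting C = 0.85 f'_c a b equal to T: a = 1268000/(0.85 × 37.9 × 450) = 87.468 mm.
With β₁ = 0.779, c = a/β₁ = 87.468/0.779 = 112.3 mm.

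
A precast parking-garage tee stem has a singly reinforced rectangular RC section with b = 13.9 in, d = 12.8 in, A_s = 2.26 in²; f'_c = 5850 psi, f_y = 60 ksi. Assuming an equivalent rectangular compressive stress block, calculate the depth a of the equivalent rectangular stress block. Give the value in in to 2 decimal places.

T = A_s f_y = 2.26 × 60 = 135.6 kips.
a = T/(0.85 f'_c b) = 135.6/(0.85 × 5.85 × 13.9) = 1.96 in.

a ≈ 1.96 in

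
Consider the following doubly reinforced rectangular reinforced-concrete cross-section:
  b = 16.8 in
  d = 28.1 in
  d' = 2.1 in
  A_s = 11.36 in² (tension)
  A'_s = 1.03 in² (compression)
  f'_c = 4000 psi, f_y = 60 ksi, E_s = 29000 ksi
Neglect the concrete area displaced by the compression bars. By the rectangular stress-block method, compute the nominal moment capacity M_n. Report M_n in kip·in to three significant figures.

M_n ≈ 15700 kip·in

Assume both steels yield.
a = (A_s − A'_s) f_y/(0.85 f'_c b) = (11.36 − 1.03) × 60/(0.85 × 4 × 16.8) = 10.851 in.
c = a/β₁ = 10.851/0.85 = 12.766 in; ε'_s = 0.003(c − d')/c = 0.0025 ≥ ε_y = 0.0021, so the compression steel yields.
M_n = (A_s − A'_s) f_y (d − a/2) + A'_s f_y (d − d') = 619.8 × (28.1 − 5.4255) + 61.8 × (28.1 − 2.1) = 14053.7 + 1606.8 = 15660.5 kip·in.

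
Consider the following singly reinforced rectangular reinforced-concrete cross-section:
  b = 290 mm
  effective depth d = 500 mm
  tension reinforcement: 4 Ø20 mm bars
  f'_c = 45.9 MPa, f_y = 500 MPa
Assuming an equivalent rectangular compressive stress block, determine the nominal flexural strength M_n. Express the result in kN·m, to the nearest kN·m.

A_s = 4 × 314 = 1256 mm².
T = A_s f_y = 1256 × 500 = 628000 N = 628 kN.
From C = T: a = T/(0.85 f'_c b) = 628000/(0.85 × 45.9 × 290) = 55.50 mm.
M_n = T(d − a/2) = 628 kN × (500 − 27.75) mm = 296.57 kN·m.

M_n ≈ 297 kN·m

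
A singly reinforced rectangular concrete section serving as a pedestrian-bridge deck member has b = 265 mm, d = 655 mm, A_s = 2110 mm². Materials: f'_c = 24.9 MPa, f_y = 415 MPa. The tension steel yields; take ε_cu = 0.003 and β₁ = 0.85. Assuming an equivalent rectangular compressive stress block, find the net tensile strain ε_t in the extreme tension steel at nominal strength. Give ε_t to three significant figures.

a = A_s f_y/(0.85 f'_c b) = 156.12 mm.
β₁ = 0.85, so c = a/β₁ = 156.12/0.85 = 183.67 mm.
From the linear strain diagram with ε_cu = 0.003: ε_t = 0.003 (d − c)/c = 0.003 × (655 − 183.67)/183.67 = 0.00770.
Since ε_t ≥ 0.005, the section is tension-controlled.

ε_t ≈ 0.00770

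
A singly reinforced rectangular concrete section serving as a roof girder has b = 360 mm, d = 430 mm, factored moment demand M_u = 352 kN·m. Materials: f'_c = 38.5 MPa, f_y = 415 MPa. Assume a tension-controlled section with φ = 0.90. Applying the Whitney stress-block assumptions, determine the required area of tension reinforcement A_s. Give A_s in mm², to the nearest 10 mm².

M_n = M_u/φ = 352/0.90 = 391.111 kN·m.
With M_n = 0.85 f'_c a b (d − a/2), solve the quadratic for a:
a = d − √(d² − 2M_n/(0.85 f'_c b)) = 430 − √(430² − 2 × 391.111×10⁶/(0.85 × 38.5 × 360)) = 85.76 mm.
A_s = 0.85 f'_c a b / f_y = 0.85 × 38.5 × 85.76 × 360 / 415 = 2434.6 mm².

A_s ≈ 2430 mm²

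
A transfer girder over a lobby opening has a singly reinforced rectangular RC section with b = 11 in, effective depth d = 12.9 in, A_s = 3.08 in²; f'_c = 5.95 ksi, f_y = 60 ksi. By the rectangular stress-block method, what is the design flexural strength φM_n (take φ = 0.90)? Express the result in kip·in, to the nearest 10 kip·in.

T = A_s f_y = 3.08 × 60 = 184.8 kips.
a = T/(0.85 f'_c b) = 184.8/(0.85 × 5.95 × 11) = 3.322 in.
M_n = T(d − a/2) = 184.8 × (12.9 − 1.661) = 2077.0 kip·in.
φM_n = 0.90 × 2077.0 = 1869.3 kip·in.

φM_n ≈ 1870 kip·in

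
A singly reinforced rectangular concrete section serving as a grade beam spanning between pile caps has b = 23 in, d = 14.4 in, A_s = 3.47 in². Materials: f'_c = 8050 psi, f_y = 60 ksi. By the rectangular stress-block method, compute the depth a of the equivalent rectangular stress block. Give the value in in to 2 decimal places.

T = A_s f_y = 3.47 × 60 = 208.2 kips.
a = T/(0.85 f'_c b) = 208.2/(0.85 × 8.05 × 23) = 1.32 in.

a ≈ 1.32 in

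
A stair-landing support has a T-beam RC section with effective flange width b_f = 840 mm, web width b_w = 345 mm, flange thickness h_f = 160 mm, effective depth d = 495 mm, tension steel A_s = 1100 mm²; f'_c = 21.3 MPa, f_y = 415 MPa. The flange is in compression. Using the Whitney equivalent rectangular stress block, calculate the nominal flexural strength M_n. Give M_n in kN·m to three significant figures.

Tension: T = A_s f_y = 1100 × 415 = 456500 N.
Try a within the flange: a = T/(0.85 f'_c b_f) = 456500/(0.85 × 21.3 × 840) = 30.02 mm.
Since a = 30.02 ≤ h_f = 160 mm, the stress block lies entirely in the flange; analyse as a rectangular beam of width b_f.
M_n = T(d − a/2) = 456500 × (495 − 15.01) = 219.12 × 10⁶ N·mm.
M_n = 219.12 kN·m.

M_n ≈ 219 kN·m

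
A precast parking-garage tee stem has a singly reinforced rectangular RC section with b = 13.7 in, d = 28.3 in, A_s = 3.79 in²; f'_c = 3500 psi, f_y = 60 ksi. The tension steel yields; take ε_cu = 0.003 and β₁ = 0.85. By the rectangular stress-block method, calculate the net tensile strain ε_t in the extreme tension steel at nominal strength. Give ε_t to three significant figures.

ε_t ≈ 0.00993

a = A_s f_y/(0.85 f'_c b) = 5.579 in.
β₁ = 0.85, so c = a/β₁ = 5.579/0.85 = 6.564 in.
From the linear strain diagram with ε_cu = 0.003: ε_t = 0.003 (d − c)/c = 0.003 × (28.3 − 6.564)/6.564 = 0.00993.
Since ε_t ≥ 0.005, the section is tension-controlled.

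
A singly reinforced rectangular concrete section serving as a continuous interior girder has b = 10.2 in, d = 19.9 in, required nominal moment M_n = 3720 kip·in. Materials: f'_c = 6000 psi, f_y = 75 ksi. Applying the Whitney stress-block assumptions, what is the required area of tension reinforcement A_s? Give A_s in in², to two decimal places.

From M_n = 0.85 f'_c a b (d − a/2):
a = d − √(d² − 2M_n/(0.85 f'_c b)) = 19.9 − √(19.9² − 2 × 3720/(0.85 × 6 × 10.2)) = 3.994 in.
A_s = 0.85 f'_c a b / f_y = 0.85 × 6 × 3.994 × 10.2 / 75 = 2.770 in².

A_s ≈ 2.77 in²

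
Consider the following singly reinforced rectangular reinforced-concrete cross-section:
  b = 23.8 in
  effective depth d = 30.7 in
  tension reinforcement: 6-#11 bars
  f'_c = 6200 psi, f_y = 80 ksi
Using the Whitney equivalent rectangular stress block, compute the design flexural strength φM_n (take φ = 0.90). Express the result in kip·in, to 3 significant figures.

A_s = 6 × 1.56 = 9.36 in².
T = A_s f_y = 9.36 × 80 = 748.8 kips.
a = T/(0.85 f'_c b) = 748.8/(0.85 × 6.2 × 23.8) = 5.970 in.
M_n = T(d − a/2) = 748.8 × (30.7 − 2.985) = 20753.0 kip·in.
φM_n = 0.90 × 20753.0 = 18677.7 kip·in.

φM_n ≈ 18700 kip·in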